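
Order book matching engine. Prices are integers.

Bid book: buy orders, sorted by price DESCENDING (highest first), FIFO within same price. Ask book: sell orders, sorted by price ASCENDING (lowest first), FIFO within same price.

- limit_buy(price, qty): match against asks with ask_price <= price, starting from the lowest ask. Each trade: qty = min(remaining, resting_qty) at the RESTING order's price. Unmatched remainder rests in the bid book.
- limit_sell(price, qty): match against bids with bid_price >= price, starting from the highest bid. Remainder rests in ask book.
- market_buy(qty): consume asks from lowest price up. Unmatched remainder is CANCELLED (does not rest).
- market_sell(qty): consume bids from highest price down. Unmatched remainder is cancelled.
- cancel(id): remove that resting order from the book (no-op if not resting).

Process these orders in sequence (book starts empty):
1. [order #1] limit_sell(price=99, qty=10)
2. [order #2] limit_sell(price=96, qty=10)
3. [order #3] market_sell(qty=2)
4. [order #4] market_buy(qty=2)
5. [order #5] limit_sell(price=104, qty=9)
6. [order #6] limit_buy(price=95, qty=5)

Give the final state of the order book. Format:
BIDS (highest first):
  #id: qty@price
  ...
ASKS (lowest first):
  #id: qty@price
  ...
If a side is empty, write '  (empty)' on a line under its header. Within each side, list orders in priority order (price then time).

Answer: BIDS (highest first):
  #6: 5@95
ASKS (lowest first):
  #2: 8@96
  #1: 10@99
  #5: 9@104

Derivation:
After op 1 [order #1] limit_sell(price=99, qty=10): fills=none; bids=[-] asks=[#1:10@99]
After op 2 [order #2] limit_sell(price=96, qty=10): fills=none; bids=[-] asks=[#2:10@96 #1:10@99]
After op 3 [order #3] market_sell(qty=2): fills=none; bids=[-] asks=[#2:10@96 #1:10@99]
After op 4 [order #4] market_buy(qty=2): fills=#4x#2:2@96; bids=[-] asks=[#2:8@96 #1:10@99]
After op 5 [order #5] limit_sell(price=104, qty=9): fills=none; bids=[-] asks=[#2:8@96 #1:10@99 #5:9@104]
After op 6 [order #6] limit_buy(price=95, qty=5): fills=none; bids=[#6:5@95] asks=[#2:8@96 #1:10@99 #5:9@104]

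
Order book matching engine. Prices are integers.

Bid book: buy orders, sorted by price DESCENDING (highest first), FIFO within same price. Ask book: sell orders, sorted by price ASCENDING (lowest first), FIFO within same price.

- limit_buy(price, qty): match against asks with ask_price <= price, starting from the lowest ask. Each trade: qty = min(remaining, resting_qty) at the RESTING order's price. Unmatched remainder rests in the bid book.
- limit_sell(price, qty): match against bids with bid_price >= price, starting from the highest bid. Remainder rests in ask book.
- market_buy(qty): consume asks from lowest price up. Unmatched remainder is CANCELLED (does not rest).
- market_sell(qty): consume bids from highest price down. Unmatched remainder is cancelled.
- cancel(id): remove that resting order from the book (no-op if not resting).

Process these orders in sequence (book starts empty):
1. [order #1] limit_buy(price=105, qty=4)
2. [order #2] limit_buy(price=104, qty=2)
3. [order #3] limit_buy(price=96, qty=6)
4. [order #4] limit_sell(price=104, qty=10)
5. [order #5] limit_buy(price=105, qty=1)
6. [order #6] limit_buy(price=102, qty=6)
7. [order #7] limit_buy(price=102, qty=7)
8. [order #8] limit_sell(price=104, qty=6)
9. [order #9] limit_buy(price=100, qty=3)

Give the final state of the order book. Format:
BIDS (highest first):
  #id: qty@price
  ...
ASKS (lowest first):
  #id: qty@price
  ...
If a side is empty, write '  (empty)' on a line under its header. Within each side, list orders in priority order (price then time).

After op 1 [order #1] limit_buy(price=105, qty=4): fills=none; bids=[#1:4@105] asks=[-]
After op 2 [order #2] limit_buy(price=104, qty=2): fills=none; bids=[#1:4@105 #2:2@104] asks=[-]
After op 3 [order #3] limit_buy(price=96, qty=6): fills=none; bids=[#1:4@105 #2:2@104 #3:6@96] asks=[-]
After op 4 [order #4] limit_sell(price=104, qty=10): fills=#1x#4:4@105 #2x#4:2@104; bids=[#3:6@96] asks=[#4:4@104]
After op 5 [order #5] limit_buy(price=105, qty=1): fills=#5x#4:1@104; bids=[#3:6@96] asks=[#4:3@104]
After op 6 [order #6] limit_buy(price=102, qty=6): fills=none; bids=[#6:6@102 #3:6@96] asks=[#4:3@104]
After op 7 [order #7] limit_buy(price=102, qty=7): fills=none; bids=[#6:6@102 #7:7@102 #3:6@96] asks=[#4:3@104]
After op 8 [order #8] limit_sell(price=104, qty=6): fills=none; bids=[#6:6@102 #7:7@102 #3:6@96] asks=[#4:3@104 #8:6@104]
After op 9 [order #9] limit_buy(price=100, qty=3): fills=none; bids=[#6:6@102 #7:7@102 #9:3@100 #3:6@96] asks=[#4:3@104 #8:6@104]

Answer: BIDS (highest first):
  #6: 6@102
  #7: 7@102
  #9: 3@100
  #3: 6@96
ASKS (lowest first):
  #4: 3@104
  #8: 6@104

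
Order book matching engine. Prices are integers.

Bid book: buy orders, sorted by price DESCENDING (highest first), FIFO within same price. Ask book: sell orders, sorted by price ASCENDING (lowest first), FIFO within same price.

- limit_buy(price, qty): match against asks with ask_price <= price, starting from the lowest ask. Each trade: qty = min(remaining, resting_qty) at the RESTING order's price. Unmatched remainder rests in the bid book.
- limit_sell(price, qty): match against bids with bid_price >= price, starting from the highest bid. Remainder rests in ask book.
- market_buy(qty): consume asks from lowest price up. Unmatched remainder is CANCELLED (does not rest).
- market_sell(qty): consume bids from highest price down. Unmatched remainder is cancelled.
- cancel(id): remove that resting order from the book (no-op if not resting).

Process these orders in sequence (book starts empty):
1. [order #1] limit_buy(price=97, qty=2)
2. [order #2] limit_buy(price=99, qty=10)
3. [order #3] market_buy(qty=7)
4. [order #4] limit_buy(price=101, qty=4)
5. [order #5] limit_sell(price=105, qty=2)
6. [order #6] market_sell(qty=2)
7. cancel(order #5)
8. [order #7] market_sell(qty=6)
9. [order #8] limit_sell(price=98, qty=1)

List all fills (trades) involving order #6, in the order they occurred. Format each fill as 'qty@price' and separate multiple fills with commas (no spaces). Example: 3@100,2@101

Answer: 2@101

Derivation:
After op 1 [order #1] limit_buy(price=97, qty=2): fills=none; bids=[#1:2@97] asks=[-]
After op 2 [order #2] limit_buy(price=99, qty=10): fills=none; bids=[#2:10@99 #1:2@97] asks=[-]
After op 3 [order #3] market_buy(qty=7): fills=none; bids=[#2:10@99 #1:2@97] asks=[-]
After op 4 [order #4] limit_buy(price=101, qty=4): fills=none; bids=[#4:4@101 #2:10@99 #1:2@97] asks=[-]
After op 5 [order #5] limit_sell(price=105, qty=2): fills=none; bids=[#4:4@101 #2:10@99 #1:2@97] asks=[#5:2@105]
After op 6 [order #6] market_sell(qty=2): fills=#4x#6:2@101; bids=[#4:2@101 #2:10@99 #1:2@97] asks=[#5:2@105]
After op 7 cancel(order #5): fills=none; bids=[#4:2@101 #2:10@99 #1:2@97] asks=[-]
After op 8 [order #7] market_sell(qty=6): fills=#4x#7:2@101 #2x#7:4@99; bids=[#2:6@99 #1:2@97] asks=[-]
After op 9 [order #8] limit_sell(price=98, qty=1): fills=#2x#8:1@99; bids=[#2:5@99 #1:2@97] asks=[-]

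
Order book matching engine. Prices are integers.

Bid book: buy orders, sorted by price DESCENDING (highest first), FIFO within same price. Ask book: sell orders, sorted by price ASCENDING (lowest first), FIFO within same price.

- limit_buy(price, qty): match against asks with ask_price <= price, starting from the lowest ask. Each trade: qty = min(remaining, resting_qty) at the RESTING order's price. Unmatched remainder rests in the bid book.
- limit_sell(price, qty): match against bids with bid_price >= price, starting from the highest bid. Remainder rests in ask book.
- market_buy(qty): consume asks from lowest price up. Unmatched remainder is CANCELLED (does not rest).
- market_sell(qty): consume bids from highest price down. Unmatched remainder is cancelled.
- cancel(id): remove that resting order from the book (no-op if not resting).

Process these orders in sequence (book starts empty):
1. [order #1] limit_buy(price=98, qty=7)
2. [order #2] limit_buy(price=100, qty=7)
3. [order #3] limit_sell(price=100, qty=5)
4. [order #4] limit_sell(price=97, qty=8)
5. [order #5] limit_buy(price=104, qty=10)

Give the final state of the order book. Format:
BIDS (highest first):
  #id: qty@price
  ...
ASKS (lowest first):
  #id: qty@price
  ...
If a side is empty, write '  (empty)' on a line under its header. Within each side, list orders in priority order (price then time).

Answer: BIDS (highest first):
  #5: 10@104
  #1: 1@98
ASKS (lowest first):
  (empty)

Derivation:
After op 1 [order #1] limit_buy(price=98, qty=7): fills=none; bids=[#1:7@98] asks=[-]
After op 2 [order #2] limit_buy(price=100, qty=7): fills=none; bids=[#2:7@100 #1:7@98] asks=[-]
After op 3 [order #3] limit_sell(price=100, qty=5): fills=#2x#3:5@100; bids=[#2:2@100 #1:7@98] asks=[-]
After op 4 [order #4] limit_sell(price=97, qty=8): fills=#2x#4:2@100 #1x#4:6@98; bids=[#1:1@98] asks=[-]
After op 5 [order #5] limit_buy(price=104, qty=10): fills=none; bids=[#5:10@104 #1:1@98] asks=[-]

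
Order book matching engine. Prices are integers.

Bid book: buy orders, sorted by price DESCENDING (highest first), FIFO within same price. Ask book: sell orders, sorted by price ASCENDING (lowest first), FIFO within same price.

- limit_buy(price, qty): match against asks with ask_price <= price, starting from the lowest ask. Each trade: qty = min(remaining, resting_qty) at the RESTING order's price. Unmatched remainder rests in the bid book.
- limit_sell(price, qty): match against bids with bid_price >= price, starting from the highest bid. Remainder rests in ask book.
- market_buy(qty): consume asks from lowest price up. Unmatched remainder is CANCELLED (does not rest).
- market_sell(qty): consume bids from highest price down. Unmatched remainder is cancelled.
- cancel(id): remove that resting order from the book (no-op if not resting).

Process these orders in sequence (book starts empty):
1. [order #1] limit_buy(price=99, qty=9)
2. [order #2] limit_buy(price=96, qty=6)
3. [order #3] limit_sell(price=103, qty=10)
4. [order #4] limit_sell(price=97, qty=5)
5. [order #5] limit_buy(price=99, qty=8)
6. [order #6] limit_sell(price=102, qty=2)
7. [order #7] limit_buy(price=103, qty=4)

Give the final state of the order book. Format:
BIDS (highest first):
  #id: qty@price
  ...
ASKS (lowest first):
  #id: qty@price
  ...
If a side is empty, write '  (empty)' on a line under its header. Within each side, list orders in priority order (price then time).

Answer: BIDS (highest first):
  #1: 4@99
  #5: 8@99
  #2: 6@96
ASKS (lowest first):
  #3: 8@103

Derivation:
After op 1 [order #1] limit_buy(price=99, qty=9): fills=none; bids=[#1:9@99] asks=[-]
After op 2 [order #2] limit_buy(price=96, qty=6): fills=none; bids=[#1:9@99 #2:6@96] asks=[-]
After op 3 [order #3] limit_sell(price=103, qty=10): fills=none; bids=[#1:9@99 #2:6@96] asks=[#3:10@103]
After op 4 [order #4] limit_sell(price=97, qty=5): fills=#1x#4:5@99; bids=[#1:4@99 #2:6@96] asks=[#3:10@103]
After op 5 [order #5] limit_buy(price=99, qty=8): fills=none; bids=[#1:4@99 #5:8@99 #2:6@96] asks=[#3:10@103]
After op 6 [order #6] limit_sell(price=102, qty=2): fills=none; bids=[#1:4@99 #5:8@99 #2:6@96] asks=[#6:2@102 #3:10@103]
After op 7 [order #7] limit_buy(price=103, qty=4): fills=#7x#6:2@102 #7x#3:2@103; bids=[#1:4@99 #5:8@99 #2:6@96] asks=[#3:8@103]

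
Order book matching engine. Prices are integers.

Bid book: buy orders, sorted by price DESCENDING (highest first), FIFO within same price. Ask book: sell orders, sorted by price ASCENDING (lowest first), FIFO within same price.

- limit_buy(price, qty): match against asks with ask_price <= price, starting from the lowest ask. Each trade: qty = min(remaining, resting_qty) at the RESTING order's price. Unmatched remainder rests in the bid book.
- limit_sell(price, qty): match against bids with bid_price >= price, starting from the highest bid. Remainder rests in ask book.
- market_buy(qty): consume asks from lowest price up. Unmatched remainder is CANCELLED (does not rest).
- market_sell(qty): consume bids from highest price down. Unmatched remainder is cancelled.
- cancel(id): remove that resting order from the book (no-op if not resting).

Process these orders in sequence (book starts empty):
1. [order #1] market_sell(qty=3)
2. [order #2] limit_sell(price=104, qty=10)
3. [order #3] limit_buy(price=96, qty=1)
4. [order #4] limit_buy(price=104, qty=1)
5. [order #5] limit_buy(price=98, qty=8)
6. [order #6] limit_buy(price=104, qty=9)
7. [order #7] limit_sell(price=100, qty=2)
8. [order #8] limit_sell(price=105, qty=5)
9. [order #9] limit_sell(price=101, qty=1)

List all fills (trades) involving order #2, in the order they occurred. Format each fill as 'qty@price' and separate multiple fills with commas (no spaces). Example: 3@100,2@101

Answer: 1@104,9@104

Derivation:
After op 1 [order #1] market_sell(qty=3): fills=none; bids=[-] asks=[-]
After op 2 [order #2] limit_sell(price=104, qty=10): fills=none; bids=[-] asks=[#2:10@104]
After op 3 [order #3] limit_buy(price=96, qty=1): fills=none; bids=[#3:1@96] asks=[#2:10@104]
After op 4 [order #4] limit_buy(price=104, qty=1): fills=#4x#2:1@104; bids=[#3:1@96] asks=[#2:9@104]
After op 5 [order #5] limit_buy(price=98, qty=8): fills=none; bids=[#5:8@98 #3:1@96] asks=[#2:9@104]
After op 6 [order #6] limit_buy(price=104, qty=9): fills=#6x#2:9@104; bids=[#5:8@98 #3:1@96] asks=[-]
After op 7 [order #7] limit_sell(price=100, qty=2): fills=none; bids=[#5:8@98 #3:1@96] asks=[#7:2@100]
After op 8 [order #8] limit_sell(price=105, qty=5): fills=none; bids=[#5:8@98 #3:1@96] asks=[#7:2@100 #8:5@105]
After op 9 [order #9] limit_sell(price=101, qty=1): fills=none; bids=[#5:8@98 #3:1@96] asks=[#7:2@100 #9:1@101 #8:5@105]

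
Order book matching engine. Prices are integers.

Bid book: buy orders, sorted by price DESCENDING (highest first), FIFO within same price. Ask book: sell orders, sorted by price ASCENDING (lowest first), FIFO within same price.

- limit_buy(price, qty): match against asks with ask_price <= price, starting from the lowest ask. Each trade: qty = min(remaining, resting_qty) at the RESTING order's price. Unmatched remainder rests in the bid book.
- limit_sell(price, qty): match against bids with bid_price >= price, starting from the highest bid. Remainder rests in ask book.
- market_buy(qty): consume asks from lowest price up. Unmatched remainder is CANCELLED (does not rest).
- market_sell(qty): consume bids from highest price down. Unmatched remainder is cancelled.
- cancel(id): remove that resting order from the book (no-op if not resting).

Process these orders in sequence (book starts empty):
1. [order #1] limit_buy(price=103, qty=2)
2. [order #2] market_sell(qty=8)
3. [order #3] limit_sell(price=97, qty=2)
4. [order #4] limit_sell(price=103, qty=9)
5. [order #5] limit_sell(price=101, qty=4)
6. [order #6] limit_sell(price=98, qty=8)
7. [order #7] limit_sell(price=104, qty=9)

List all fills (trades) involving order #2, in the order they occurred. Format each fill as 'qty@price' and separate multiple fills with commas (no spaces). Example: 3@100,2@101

Answer: 2@103

Derivation:
After op 1 [order #1] limit_buy(price=103, qty=2): fills=none; bids=[#1:2@103] asks=[-]
After op 2 [order #2] market_sell(qty=8): fills=#1x#2:2@103; bids=[-] asks=[-]
After op 3 [order #3] limit_sell(price=97, qty=2): fills=none; bids=[-] asks=[#3:2@97]
After op 4 [order #4] limit_sell(price=103, qty=9): fills=none; bids=[-] asks=[#3:2@97 #4:9@103]
After op 5 [order #5] limit_sell(price=101, qty=4): fills=none; bids=[-] asks=[#3:2@97 #5:4@101 #4:9@103]
After op 6 [order #6] limit_sell(price=98, qty=8): fills=none; bids=[-] asks=[#3:2@97 #6:8@98 #5:4@101 #4:9@103]
After op 7 [order #7] limit_sell(price=104, qty=9): fills=none; bids=[-] asks=[#3:2@97 #6:8@98 #5:4@101 #4:9@103 #7:9@104]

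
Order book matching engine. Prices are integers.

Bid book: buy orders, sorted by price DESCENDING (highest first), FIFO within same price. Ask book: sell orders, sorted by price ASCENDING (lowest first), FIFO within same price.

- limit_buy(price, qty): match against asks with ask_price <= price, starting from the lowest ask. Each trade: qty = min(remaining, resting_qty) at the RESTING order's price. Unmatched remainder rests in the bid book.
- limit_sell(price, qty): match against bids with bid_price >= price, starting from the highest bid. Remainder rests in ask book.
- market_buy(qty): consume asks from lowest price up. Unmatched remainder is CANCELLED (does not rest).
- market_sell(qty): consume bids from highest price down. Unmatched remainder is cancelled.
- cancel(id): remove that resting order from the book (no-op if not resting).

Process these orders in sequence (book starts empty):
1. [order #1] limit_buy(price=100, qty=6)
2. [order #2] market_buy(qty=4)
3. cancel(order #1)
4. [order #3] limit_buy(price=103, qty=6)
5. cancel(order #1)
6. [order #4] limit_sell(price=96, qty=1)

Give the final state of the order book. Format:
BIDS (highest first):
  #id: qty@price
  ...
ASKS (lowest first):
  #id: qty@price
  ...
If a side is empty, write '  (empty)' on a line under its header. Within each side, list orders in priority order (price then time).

After op 1 [order #1] limit_buy(price=100, qty=6): fills=none; bids=[#1:6@100] asks=[-]
After op 2 [order #2] market_buy(qty=4): fills=none; bids=[#1:6@100] asks=[-]
After op 3 cancel(order #1): fills=none; bids=[-] asks=[-]
After op 4 [order #3] limit_buy(price=103, qty=6): fills=none; bids=[#3:6@103] asks=[-]
After op 5 cancel(order #1): fills=none; bids=[#3:6@103] asks=[-]
After op 6 [order #4] limit_sell(price=96, qty=1): fills=#3x#4:1@103; bids=[#3:5@103] asks=[-]

Answer: BIDS (highest first):
  #3: 5@103
ASKS (lowest first):
  (empty)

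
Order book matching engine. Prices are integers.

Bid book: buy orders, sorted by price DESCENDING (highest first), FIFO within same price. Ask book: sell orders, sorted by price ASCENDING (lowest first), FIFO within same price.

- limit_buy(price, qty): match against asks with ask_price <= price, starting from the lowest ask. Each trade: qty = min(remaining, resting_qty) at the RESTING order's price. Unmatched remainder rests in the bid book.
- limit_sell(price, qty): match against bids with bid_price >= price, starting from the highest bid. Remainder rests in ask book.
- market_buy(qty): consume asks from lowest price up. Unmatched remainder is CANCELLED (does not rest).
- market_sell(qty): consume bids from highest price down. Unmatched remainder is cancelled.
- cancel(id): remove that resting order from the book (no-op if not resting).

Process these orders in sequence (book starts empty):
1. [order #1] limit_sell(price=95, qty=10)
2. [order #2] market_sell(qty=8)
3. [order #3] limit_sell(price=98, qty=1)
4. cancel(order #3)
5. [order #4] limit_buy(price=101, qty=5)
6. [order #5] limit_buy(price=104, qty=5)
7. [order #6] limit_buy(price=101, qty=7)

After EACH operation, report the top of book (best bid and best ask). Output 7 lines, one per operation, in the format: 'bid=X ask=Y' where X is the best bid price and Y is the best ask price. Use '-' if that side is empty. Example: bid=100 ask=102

After op 1 [order #1] limit_sell(price=95, qty=10): fills=none; bids=[-] asks=[#1:10@95]
After op 2 [order #2] market_sell(qty=8): fills=none; bids=[-] asks=[#1:10@95]
After op 3 [order #3] limit_sell(price=98, qty=1): fills=none; bids=[-] asks=[#1:10@95 #3:1@98]
After op 4 cancel(order #3): fills=none; bids=[-] asks=[#1:10@95]
After op 5 [order #4] limit_buy(price=101, qty=5): fills=#4x#1:5@95; bids=[-] asks=[#1:5@95]
After op 6 [order #5] limit_buy(price=104, qty=5): fills=#5x#1:5@95; bids=[-] asks=[-]
After op 7 [order #6] limit_buy(price=101, qty=7): fills=none; bids=[#6:7@101] asks=[-]

Answer: bid=- ask=95
bid=- ask=95
bid=- ask=95
bid=- ask=95
bid=- ask=95
bid=- ask=-
bid=101 ask=-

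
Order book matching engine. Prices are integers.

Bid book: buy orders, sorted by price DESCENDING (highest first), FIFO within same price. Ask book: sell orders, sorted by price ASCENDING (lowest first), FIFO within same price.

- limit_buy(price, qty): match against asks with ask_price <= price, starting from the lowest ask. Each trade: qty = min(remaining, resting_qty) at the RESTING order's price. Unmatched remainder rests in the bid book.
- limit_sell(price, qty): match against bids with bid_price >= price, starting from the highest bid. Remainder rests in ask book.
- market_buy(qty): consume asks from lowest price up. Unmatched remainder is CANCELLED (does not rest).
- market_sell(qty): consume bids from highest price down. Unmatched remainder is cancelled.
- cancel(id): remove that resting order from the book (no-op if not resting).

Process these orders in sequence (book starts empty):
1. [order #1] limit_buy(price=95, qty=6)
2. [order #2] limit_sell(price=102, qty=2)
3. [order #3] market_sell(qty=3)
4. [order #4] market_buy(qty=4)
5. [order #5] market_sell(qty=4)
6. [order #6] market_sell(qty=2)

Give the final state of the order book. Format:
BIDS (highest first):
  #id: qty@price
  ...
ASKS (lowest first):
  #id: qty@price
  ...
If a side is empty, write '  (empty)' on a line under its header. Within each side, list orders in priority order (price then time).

After op 1 [order #1] limit_buy(price=95, qty=6): fills=none; bids=[#1:6@95] asks=[-]
After op 2 [order #2] limit_sell(price=102, qty=2): fills=none; bids=[#1:6@95] asks=[#2:2@102]
After op 3 [order #3] market_sell(qty=3): fills=#1x#3:3@95; bids=[#1:3@95] asks=[#2:2@102]
After op 4 [order #4] market_buy(qty=4): fills=#4x#2:2@102; bids=[#1:3@95] asks=[-]
After op 5 [order #5] market_sell(qty=4): fills=#1x#5:3@95; bids=[-] asks=[-]
After op 6 [order #6] market_sell(qty=2): fills=none; bids=[-] asks=[-]

Answer: BIDS (highest first):
  (empty)
ASKS (lowest first):
  (empty)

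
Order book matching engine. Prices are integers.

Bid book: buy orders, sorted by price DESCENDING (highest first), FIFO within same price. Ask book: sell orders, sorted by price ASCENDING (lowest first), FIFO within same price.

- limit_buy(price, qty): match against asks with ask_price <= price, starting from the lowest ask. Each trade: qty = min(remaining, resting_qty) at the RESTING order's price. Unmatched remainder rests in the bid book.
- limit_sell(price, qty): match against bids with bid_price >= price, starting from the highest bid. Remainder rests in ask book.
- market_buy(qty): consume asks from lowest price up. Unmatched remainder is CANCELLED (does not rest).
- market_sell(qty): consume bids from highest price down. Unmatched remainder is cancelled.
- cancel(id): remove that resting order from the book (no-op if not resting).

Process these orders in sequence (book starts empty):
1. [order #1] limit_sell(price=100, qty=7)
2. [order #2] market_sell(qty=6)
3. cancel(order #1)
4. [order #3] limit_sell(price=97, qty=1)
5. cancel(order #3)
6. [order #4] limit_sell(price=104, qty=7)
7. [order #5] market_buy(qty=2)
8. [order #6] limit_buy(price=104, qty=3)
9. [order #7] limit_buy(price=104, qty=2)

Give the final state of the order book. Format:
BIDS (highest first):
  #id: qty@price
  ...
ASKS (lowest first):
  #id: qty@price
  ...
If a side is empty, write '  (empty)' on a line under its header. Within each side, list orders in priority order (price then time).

Answer: BIDS (highest first):
  (empty)
ASKS (lowest first):
  (empty)

Derivation:
After op 1 [order #1] limit_sell(price=100, qty=7): fills=none; bids=[-] asks=[#1:7@100]
After op 2 [order #2] market_sell(qty=6): fills=none; bids=[-] asks=[#1:7@100]
After op 3 cancel(order #1): fills=none; bids=[-] asks=[-]
After op 4 [order #3] limit_sell(price=97, qty=1): fills=none; bids=[-] asks=[#3:1@97]
After op 5 cancel(order #3): fills=none; bids=[-] asks=[-]
After op 6 [order #4] limit_sell(price=104, qty=7): fills=none; bids=[-] asks=[#4:7@104]
After op 7 [order #5] market_buy(qty=2): fills=#5x#4:2@104; bids=[-] asks=[#4:5@104]
After op 8 [order #6] limit_buy(price=104, qty=3): fills=#6x#4:3@104; bids=[-] asks=[#4:2@104]
After op 9 [order #7] limit_buy(price=104, qty=2): fills=#7x#4:2@104; bids=[-] asks=[-]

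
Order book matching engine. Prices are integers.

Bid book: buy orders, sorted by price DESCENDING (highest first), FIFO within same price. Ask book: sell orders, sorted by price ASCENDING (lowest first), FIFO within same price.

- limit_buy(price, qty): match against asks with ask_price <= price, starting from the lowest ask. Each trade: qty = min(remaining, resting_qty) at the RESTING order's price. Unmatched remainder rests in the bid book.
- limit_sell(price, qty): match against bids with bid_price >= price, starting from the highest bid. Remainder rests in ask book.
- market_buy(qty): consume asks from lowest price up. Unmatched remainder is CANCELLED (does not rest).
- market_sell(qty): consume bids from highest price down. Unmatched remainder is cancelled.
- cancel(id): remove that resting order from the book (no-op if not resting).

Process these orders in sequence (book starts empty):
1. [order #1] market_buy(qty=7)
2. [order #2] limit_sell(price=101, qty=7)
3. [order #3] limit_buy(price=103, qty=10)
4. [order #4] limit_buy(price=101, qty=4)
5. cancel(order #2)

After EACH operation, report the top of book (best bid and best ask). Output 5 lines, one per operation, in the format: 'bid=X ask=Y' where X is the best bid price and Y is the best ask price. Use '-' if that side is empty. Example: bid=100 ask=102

Answer: bid=- ask=-
bid=- ask=101
bid=103 ask=-
bid=103 ask=-
bid=103 ask=-

Derivation:
After op 1 [order #1] market_buy(qty=7): fills=none; bids=[-] asks=[-]
After op 2 [order #2] limit_sell(price=101, qty=7): fills=none; bids=[-] asks=[#2:7@101]
After op 3 [order #3] limit_buy(price=103, qty=10): fills=#3x#2:7@101; bids=[#3:3@103] asks=[-]
After op 4 [order #4] limit_buy(price=101, qty=4): fills=none; bids=[#3:3@103 #4:4@101] asks=[-]
After op 5 cancel(order #2): fills=none; bids=[#3:3@103 #4:4@101] asks=[-]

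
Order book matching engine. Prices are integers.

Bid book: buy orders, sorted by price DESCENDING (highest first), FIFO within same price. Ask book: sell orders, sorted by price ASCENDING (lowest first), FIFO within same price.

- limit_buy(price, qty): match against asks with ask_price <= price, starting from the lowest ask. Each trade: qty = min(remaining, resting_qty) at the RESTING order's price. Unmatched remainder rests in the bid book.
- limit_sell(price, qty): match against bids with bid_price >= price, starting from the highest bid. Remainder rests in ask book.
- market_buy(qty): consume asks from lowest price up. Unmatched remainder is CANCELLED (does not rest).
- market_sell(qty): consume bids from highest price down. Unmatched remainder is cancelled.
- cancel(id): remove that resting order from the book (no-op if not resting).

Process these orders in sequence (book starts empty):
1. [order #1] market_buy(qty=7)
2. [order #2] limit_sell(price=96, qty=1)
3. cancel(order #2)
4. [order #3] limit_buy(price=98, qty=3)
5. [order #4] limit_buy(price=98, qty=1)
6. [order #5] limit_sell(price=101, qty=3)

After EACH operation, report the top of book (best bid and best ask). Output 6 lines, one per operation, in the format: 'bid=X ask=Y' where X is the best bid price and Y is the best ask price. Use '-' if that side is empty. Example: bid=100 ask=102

Answer: bid=- ask=-
bid=- ask=96
bid=- ask=-
bid=98 ask=-
bid=98 ask=-
bid=98 ask=101

Derivation:
After op 1 [order #1] market_buy(qty=7): fills=none; bids=[-] asks=[-]
After op 2 [order #2] limit_sell(price=96, qty=1): fills=none; bids=[-] asks=[#2:1@96]
After op 3 cancel(order #2): fills=none; bids=[-] asks=[-]
After op 4 [order #3] limit_buy(price=98, qty=3): fills=none; bids=[#3:3@98] asks=[-]
After op 5 [order #4] limit_buy(price=98, qty=1): fills=none; bids=[#3:3@98 #4:1@98] asks=[-]
After op 6 [order #5] limit_sell(price=101, qty=3): fills=none; bids=[#3:3@98 #4:1@98] asks=[#5:3@101]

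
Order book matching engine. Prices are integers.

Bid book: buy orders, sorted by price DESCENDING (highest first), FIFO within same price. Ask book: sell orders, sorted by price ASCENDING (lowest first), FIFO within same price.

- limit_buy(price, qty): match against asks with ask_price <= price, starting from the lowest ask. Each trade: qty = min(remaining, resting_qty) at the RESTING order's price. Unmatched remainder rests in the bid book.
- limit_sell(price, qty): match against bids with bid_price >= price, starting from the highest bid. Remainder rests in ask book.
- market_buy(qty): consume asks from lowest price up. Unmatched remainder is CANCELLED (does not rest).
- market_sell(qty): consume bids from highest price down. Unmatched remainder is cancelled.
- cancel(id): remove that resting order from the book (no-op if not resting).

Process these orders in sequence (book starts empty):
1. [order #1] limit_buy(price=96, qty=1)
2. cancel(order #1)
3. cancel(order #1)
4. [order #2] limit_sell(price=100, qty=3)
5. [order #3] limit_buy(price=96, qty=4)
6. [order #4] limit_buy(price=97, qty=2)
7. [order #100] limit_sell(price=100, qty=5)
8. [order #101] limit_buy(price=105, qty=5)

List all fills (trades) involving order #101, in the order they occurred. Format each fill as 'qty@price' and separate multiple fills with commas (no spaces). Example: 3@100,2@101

After op 1 [order #1] limit_buy(price=96, qty=1): fills=none; bids=[#1:1@96] asks=[-]
After op 2 cancel(order #1): fills=none; bids=[-] asks=[-]
After op 3 cancel(order #1): fills=none; bids=[-] asks=[-]
After op 4 [order #2] limit_sell(price=100, qty=3): fills=none; bids=[-] asks=[#2:3@100]
After op 5 [order #3] limit_buy(price=96, qty=4): fills=none; bids=[#3:4@96] asks=[#2:3@100]
After op 6 [order #4] limit_buy(price=97, qty=2): fills=none; bids=[#4:2@97 #3:4@96] asks=[#2:3@100]
After op 7 [order #100] limit_sell(price=100, qty=5): fills=none; bids=[#4:2@97 #3:4@96] asks=[#2:3@100 #100:5@100]
After op 8 [order #101] limit_buy(price=105, qty=5): fills=#101x#2:3@100 #101x#100:2@100; bids=[#4:2@97 #3:4@96] asks=[#100:3@100]

Answer: 3@100,2@100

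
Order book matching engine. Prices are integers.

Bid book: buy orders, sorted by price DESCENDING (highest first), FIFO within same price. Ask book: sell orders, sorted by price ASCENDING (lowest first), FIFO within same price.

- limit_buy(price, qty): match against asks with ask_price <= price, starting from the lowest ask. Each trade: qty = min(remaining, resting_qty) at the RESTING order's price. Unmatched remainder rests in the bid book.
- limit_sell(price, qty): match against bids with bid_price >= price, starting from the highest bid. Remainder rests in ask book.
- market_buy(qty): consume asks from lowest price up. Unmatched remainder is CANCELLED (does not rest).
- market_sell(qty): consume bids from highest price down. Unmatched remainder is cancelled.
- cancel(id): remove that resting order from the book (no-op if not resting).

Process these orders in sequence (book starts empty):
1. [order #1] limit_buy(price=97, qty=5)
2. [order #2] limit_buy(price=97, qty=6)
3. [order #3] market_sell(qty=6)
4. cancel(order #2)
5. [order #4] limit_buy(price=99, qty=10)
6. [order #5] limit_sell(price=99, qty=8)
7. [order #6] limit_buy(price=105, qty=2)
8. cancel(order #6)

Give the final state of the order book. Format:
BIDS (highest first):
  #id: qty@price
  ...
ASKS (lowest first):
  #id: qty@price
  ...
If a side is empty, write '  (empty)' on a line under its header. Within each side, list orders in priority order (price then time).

After op 1 [order #1] limit_buy(price=97, qty=5): fills=none; bids=[#1:5@97] asks=[-]
After op 2 [order #2] limit_buy(price=97, qty=6): fills=none; bids=[#1:5@97 #2:6@97] asks=[-]
After op 3 [order #3] market_sell(qty=6): fills=#1x#3:5@97 #2x#3:1@97; bids=[#2:5@97] asks=[-]
After op 4 cancel(order #2): fills=none; bids=[-] asks=[-]
After op 5 [order #4] limit_buy(price=99, qty=10): fills=none; bids=[#4:10@99] asks=[-]
After op 6 [order #5] limit_sell(price=99, qty=8): fills=#4x#5:8@99; bids=[#4:2@99] asks=[-]
After op 7 [order #6] limit_buy(price=105, qty=2): fills=none; bids=[#6:2@105 #4:2@99] asks=[-]
After op 8 cancel(order #6): fills=none; bids=[#4:2@99] asks=[-]

Answer: BIDS (highest first):
  #4: 2@99
ASKS (lowest first):
  (empty)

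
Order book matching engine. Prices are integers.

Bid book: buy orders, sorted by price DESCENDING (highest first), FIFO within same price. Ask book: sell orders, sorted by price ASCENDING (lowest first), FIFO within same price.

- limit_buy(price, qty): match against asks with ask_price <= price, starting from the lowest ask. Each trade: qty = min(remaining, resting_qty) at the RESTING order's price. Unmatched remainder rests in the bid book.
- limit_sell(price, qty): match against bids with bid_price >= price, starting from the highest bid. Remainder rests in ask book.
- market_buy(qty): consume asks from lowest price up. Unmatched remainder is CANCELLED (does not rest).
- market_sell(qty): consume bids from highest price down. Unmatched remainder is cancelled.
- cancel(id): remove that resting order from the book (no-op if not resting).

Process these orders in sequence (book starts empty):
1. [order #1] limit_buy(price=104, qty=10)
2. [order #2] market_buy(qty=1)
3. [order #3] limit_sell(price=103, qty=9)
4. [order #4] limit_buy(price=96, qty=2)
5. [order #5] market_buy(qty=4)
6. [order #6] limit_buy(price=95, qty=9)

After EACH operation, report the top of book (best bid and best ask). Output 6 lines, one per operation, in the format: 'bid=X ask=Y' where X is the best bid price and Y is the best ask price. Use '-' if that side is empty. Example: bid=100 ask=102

Answer: bid=104 ask=-
bid=104 ask=-
bid=104 ask=-
bid=104 ask=-
bid=104 ask=-
bid=104 ask=-

Derivation:
After op 1 [order #1] limit_buy(price=104, qty=10): fills=none; bids=[#1:10@104] asks=[-]
After op 2 [order #2] market_buy(qty=1): fills=none; bids=[#1:10@104] asks=[-]
After op 3 [order #3] limit_sell(price=103, qty=9): fills=#1x#3:9@104; bids=[#1:1@104] asks=[-]
After op 4 [order #4] limit_buy(price=96, qty=2): fills=none; bids=[#1:1@104 #4:2@96] asks=[-]
After op 5 [order #5] market_buy(qty=4): fills=none; bids=[#1:1@104 #4:2@96] asks=[-]
After op 6 [order #6] limit_buy(price=95, qty=9): fills=none; bids=[#1:1@104 #4:2@96 #6:9@95] asks=[-]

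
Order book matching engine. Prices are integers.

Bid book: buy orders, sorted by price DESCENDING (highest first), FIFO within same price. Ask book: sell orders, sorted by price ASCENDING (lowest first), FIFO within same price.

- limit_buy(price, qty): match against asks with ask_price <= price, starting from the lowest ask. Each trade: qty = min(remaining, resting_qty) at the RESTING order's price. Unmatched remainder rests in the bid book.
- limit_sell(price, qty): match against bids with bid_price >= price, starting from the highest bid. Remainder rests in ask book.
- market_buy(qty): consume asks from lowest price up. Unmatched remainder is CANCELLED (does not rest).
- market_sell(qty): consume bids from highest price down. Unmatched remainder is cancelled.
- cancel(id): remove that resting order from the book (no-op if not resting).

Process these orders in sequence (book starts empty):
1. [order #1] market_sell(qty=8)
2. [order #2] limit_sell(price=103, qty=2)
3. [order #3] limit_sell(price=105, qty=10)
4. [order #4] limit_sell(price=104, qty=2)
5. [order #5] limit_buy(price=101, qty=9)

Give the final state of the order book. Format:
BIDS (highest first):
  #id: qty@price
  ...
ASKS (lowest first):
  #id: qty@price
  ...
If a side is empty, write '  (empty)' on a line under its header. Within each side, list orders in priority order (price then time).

Answer: BIDS (highest first):
  #5: 9@101
ASKS (lowest first):
  #2: 2@103
  #4: 2@104
  #3: 10@105

Derivation:
After op 1 [order #1] market_sell(qty=8): fills=none; bids=[-] asks=[-]
After op 2 [order #2] limit_sell(price=103, qty=2): fills=none; bids=[-] asks=[#2:2@103]
After op 3 [order #3] limit_sell(price=105, qty=10): fills=none; bids=[-] asks=[#2:2@103 #3:10@105]
After op 4 [order #4] limit_sell(price=104, qty=2): fills=none; bids=[-] asks=[#2:2@103 #4:2@104 #3:10@105]
After op 5 [order #5] limit_buy(price=101, qty=9): fills=none; bids=[#5:9@101] asks=[#2:2@103 #4:2@104 #3:10@105]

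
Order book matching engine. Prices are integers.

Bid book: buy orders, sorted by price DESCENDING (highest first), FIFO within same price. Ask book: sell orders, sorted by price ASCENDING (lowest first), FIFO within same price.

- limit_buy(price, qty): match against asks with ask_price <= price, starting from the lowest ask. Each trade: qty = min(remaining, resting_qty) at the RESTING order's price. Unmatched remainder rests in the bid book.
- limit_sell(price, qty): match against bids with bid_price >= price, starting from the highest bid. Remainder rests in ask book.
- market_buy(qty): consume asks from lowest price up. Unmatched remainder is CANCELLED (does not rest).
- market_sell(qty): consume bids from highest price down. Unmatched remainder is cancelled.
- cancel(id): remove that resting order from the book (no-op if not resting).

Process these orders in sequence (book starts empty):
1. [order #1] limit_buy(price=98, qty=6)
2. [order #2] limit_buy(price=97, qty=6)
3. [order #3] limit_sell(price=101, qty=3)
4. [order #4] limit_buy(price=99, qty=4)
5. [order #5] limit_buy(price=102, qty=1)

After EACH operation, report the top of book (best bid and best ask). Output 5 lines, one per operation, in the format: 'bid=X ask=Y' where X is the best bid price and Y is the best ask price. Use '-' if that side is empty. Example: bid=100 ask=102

After op 1 [order #1] limit_buy(price=98, qty=6): fills=none; bids=[#1:6@98] asks=[-]
After op 2 [order #2] limit_buy(price=97, qty=6): fills=none; bids=[#1:6@98 #2:6@97] asks=[-]
After op 3 [order #3] limit_sell(price=101, qty=3): fills=none; bids=[#1:6@98 #2:6@97] asks=[#3:3@101]
After op 4 [order #4] limit_buy(price=99, qty=4): fills=none; bids=[#4:4@99 #1:6@98 #2:6@97] asks=[#3:3@101]
After op 5 [order #5] limit_buy(price=102, qty=1): fills=#5x#3:1@101; bids=[#4:4@99 #1:6@98 #2:6@97] asks=[#3:2@101]

Answer: bid=98 ask=-
bid=98 ask=-
bid=98 ask=101
bid=99 ask=101
bid=99 ask=101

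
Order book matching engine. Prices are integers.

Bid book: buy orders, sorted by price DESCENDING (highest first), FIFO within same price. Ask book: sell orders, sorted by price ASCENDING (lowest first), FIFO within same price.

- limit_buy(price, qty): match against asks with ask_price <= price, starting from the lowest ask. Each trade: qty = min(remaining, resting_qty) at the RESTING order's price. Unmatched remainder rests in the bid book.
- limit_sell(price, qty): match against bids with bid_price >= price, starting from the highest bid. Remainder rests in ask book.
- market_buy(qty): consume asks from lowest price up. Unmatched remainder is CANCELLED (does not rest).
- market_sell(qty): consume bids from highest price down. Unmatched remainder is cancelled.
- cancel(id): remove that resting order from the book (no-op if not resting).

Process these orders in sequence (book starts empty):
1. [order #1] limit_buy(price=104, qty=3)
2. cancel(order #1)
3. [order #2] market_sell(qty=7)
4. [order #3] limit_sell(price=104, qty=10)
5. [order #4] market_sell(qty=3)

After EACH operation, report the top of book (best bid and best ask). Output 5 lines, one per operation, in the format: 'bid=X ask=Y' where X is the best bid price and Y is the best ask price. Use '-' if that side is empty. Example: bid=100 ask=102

After op 1 [order #1] limit_buy(price=104, qty=3): fills=none; bids=[#1:3@104] asks=[-]
After op 2 cancel(order #1): fills=none; bids=[-] asks=[-]
After op 3 [order #2] market_sell(qty=7): fills=none; bids=[-] asks=[-]
After op 4 [order #3] limit_sell(price=104, qty=10): fills=none; bids=[-] asks=[#3:10@104]
After op 5 [order #4] market_sell(qty=3): fills=none; bids=[-] asks=[#3:10@104]

Answer: bid=104 ask=-
bid=- ask=-
bid=- ask=-
bid=- ask=104
bid=- ask=104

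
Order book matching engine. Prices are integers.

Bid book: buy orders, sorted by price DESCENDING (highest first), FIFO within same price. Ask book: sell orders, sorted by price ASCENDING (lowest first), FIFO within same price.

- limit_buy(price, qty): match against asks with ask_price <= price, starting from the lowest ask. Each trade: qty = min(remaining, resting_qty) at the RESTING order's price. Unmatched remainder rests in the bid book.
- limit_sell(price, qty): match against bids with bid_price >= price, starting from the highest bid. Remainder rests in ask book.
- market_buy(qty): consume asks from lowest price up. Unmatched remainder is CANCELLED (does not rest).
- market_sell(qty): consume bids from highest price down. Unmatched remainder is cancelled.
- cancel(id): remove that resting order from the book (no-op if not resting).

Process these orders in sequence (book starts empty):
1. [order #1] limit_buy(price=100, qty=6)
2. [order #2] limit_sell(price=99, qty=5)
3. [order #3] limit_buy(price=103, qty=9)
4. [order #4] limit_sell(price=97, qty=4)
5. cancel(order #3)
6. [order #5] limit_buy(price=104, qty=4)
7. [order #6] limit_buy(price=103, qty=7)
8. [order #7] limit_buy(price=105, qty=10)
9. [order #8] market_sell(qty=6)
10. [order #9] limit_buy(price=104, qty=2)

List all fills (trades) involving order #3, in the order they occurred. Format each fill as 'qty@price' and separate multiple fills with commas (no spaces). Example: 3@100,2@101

Answer: 4@103

Derivation:
After op 1 [order #1] limit_buy(price=100, qty=6): fills=none; bids=[#1:6@100] asks=[-]
After op 2 [order #2] limit_sell(price=99, qty=5): fills=#1x#2:5@100; bids=[#1:1@100] asks=[-]
After op 3 [order #3] limit_buy(price=103, qty=9): fills=none; bids=[#3:9@103 #1:1@100] asks=[-]
After op 4 [order #4] limit_sell(price=97, qty=4): fills=#3x#4:4@103; bids=[#3:5@103 #1:1@100] asks=[-]
After op 5 cancel(order #3): fills=none; bids=[#1:1@100] asks=[-]
After op 6 [order #5] limit_buy(price=104, qty=4): fills=none; bids=[#5:4@104 #1:1@100] asks=[-]
After op 7 [order #6] limit_buy(price=103, qty=7): fills=none; bids=[#5:4@104 #6:7@103 #1:1@100] asks=[-]
After op 8 [order #7] limit_buy(price=105, qty=10): fills=none; bids=[#7:10@105 #5:4@104 #6:7@103 #1:1@100] asks=[-]
After op 9 [order #8] market_sell(qty=6): fills=#7x#8:6@105; bids=[#7:4@105 #5:4@104 #6:7@103 #1:1@100] asks=[-]
After op 10 [order #9] limit_buy(price=104, qty=2): fills=none; bids=[#7:4@105 #5:4@104 #9:2@104 #6:7@103 #1:1@100] asks=[-]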